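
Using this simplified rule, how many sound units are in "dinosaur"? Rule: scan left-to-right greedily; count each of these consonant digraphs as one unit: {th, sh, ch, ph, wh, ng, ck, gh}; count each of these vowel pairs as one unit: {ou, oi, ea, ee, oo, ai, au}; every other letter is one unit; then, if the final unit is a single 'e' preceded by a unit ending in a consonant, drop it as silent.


Word: "dinosaur" (8 letters)
Left-to-right scan:
  (1) 'd' (letter)
  (2) 'i' (letter)
  (3) 'n' (letter)
  (4) 'o' (letter)
  (5) 's' (letter)
  (6) 'au' (vowel-pair)
  (7) 'r' (letter)
Units from scan: 7
Sound units = 7 units


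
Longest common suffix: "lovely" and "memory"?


Word 1: "lovely"
Word 2: "memory"
Comparing from end:
  Pos -1: 'y' == 'y'
  Pos -2: 'l' != 'r' (stop)
LCS = "y" (length 1)


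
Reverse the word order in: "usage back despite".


Original: "usage back despite"
Words (1..n): usage | back | despite
Reversed (n..1): despite | back | usage
Result = "despite back usage"


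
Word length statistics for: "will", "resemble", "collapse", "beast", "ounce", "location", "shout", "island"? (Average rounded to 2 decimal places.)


Lengths: "will"=4, "resemble"=8, "collapse"=8, "beast"=5, "ounce"=5, "location"=8, "shout"=5, "island"=6
Sum = 49, Count = 8
Average = 49/8 = 6.13
= avg=6.13, min=4, max=8


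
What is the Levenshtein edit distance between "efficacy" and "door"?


Word 1: "efficacy" (length 8)
Word 2: "door" (length 4)
One optimal edit sequence (insert/delete/substitute each cost 1):
  1. delete 'e'  (+1)
  2. delete 'f'  (+1)
  3. delete 'f'  (+1)
  4. delete 'i'  (+1)
  5. substitute 'c' -> 'd'  (+1)
  6. substitute 'a' -> 'o'  (+1)
  7. substitute 'c' -> 'o'  (+1)
  8. substitute 'y' -> 'r'  (+1)
Total edit operations: 8
Edit distance = 8


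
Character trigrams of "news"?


Word: "news" (length 4)
Number of trigrams = 4 - 3 + 1 = 2
  Position 0: "new"
  Position 1: "ews"
Trigrams = "new", "ews"


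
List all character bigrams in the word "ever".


Word: "ever" (length 4)
Number of bigrams = 4 - 2 + 1 = 3
  Position 0: "ev"
  Position 1: "ve"
  Position 2: "er"
Bigrams = "ev", "ve", "er"


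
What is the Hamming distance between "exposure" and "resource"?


Comparing character by character (same length = 8):
  Pos 0: 'e' vs 'r' !=
  Pos 1: 'x' vs 'e' !=
  Pos 2: 'p' vs 's' !=
  Pos 3: 'o' vs 'o' =
  Pos 4: 's' vs 'u' !=
  Pos 5: 'u' vs 'r' !=
  Pos 6: 'r' vs 'c' !=
  Pos 7: 'e' vs 'e' =
Hamming distance = 6


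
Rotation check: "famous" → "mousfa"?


Word: "famous", Candidate: "mousfa"
Method: check if candidate is substring of word+word
"famousfamous" contains "mousfa"? Yes
Is rotation = Yes


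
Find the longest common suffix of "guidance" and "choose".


Word 1: "guidance"
Word 2: "choose"
Comparing from end:
  Pos -1: 'e' == 'e'
  Pos -2: 'c' != 's' (stop)
LCS = "e" (length 1)


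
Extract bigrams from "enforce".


Word: "enforce" (length 7)
Number of bigrams = 7 - 2 + 1 = 6
  Position 0: "en"
  Position 1: "nf"
  Position 2: "fo"
  Position 3: "or"
  Position 4: "rc"
  Position 5: "ce"
Bigrams = "en", "nf", "fo", "or", "rc", "ce"


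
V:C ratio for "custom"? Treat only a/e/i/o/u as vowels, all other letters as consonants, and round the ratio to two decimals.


Word: "custom"
Vowels (a,e,i,o,u): 2
Consonants: 4
Ratio = 2/4
= 0.50


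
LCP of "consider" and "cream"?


Word 1: "consider"
Word 2: "cream"
Comparing from start:
  Pos 0: 'c' == 'c'
  Pos 1: 'o' != 'r' (stop)
LCP = "c" (length 1)


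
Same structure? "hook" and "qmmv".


Pattern of "hook": [0, 1, 1, 2]
Pattern of "qmmv": [0, 1, 1, 2]
Patterns match
Same pattern = Yes


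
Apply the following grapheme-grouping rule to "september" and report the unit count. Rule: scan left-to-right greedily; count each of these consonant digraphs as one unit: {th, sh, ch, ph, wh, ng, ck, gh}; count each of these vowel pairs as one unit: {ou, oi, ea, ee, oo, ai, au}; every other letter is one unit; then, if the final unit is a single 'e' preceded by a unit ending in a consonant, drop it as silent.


Word: "september" (9 letters)
Left-to-right scan:
  1. 's' (letter)
  2. 'e' (letter)
  3. 'p' (letter)
  4. 't' (letter)
  5. 'e' (letter)
  6. 'm' (letter)
  7. 'b' (letter)
  8. 'e' (letter)
  9. 'r' (letter)
Units from scan: 9
Sound units = 9 units


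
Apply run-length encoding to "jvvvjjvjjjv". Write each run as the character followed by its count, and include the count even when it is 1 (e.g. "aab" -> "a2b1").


String: "jvvvjjvjjjv"
Scanning for consecutive runs:
  'j' x 1
  'v' x 3
  'j' x 2
  'v' x 1
  'j' x 3
  'v' x 1
RLE = "j1v3j2v1j3v1"


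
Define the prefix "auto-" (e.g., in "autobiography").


Prefix: auto-
As in: autobiography -> auto- + biography
Meaning = self


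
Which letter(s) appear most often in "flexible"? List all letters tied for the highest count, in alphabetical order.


Word: "flexible"
Letter counts:
  'b': 1
  'e': 2
  'f': 1
  'i': 1
  'l': 2
  'x': 1
Maximum count = 2
Most frequent = 'e', 'l' (2 times each)


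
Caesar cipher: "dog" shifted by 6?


Word: "dog"
Shift: 6
Each letter → (letter + shift) mod 26:
  'd' (3) + 6 = 9 → 'j'
  'o' (14) + 6 = 20 → 'u'
  'g' (6) + 6 = 12 → 'm'
Result = "jum"


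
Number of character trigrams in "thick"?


Word: "thick" (length 5)
Number of 3-grams = length - 3 + 1 = 5 - 3 + 1
= 3


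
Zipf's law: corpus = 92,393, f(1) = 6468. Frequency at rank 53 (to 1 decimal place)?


Zipf's law: f(r) = f(1) / r
f(1) = 6468
f(53) = 6468 / 53
= 122.0 occurrences


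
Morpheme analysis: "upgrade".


Word: "upgrade"
Morphemes: up- / grade
Each morpheme carries meaning
= 2 morphemes


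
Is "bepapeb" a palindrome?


Word: "bepapeb"
Reversed: "bepapeb"
Forward == Backward? bepapeb == bepapeb
Palindrome = Yes


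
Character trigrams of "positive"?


Word: "positive" (length 8)
Number of trigrams = 8 - 3 + 1 = 6
  Position 0: "pos"
  Position 1: "osi"
  Position 2: "sit"
  Position 3: "iti"
  Position 4: "tiv"
  Position 5: "ive"
Trigrams = "pos", "osi", "sit", "iti", "tiv", "ive"


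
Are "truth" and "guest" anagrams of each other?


Word 1: "truth" → sorted: hrttu
Word 2: "guest" → sorted: egstu
Same letters? hrttu != egstu
Anagram = No


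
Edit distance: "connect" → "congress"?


Word 1: "connect" (length 7)
Word 2: "congress" (length 8)
One optimal edit sequence (insert/delete/substitute each cost 1):
  1. keep 'c'
  2. keep 'o'
  3. keep 'n'
  4. insert 'g'  (+1)
  5. substitute 'n' -> 'r'  (+1)
  6. keep 'e'
  7. substitute 'c' -> 's'  (+1)
  8. substitute 't' -> 's'  (+1)
Total edit operations: 4
Edit distance = 4


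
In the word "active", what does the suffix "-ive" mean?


Suffix: -ive
As in: active -> act + -ive
Meaning = tending to


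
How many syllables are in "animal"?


Word: "animal"
Syllable breakdown: an | i | mal
Counting: 3 parts
= 3 syllables


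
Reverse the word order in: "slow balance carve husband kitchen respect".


Original: "slow balance carve husband kitchen respect"
Words (1..n): slow | balance | carve | husband | kitchen | respect
Reversed (n..1): respect | kitchen | husband | carve | balance | slow
Result = "respect kitchen husband carve balance slow"


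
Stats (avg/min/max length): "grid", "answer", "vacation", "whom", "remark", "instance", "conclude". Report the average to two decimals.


Lengths: "grid"=4, "answer"=6, "vacation"=8, "whom"=4, "remark"=6, "instance"=8, "conclude"=8
Sum = 44, Count = 7
Average = 44/7 = 6.29
= avg=6.29, min=4, max=8


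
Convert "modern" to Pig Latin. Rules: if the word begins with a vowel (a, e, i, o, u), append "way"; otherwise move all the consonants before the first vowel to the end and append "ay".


Word: "modern"
Starts with consonant(s) → move to end, add 'ay'
Consonant cluster: "m"
Pig Latin = "odernmay"


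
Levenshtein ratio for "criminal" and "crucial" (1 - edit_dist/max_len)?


Word 1: "criminal" (length 8)
Word 2: "crucial" (length 7)
One optimal edit sequence:
  1. keep 'c'
  2. keep 'r'
  3. substitute 'i' -> 'u'  (+1)
  4. substitute 'm' -> 'c'  (+1)
  5. keep 'i'
  6. delete 'n'  (+1)
  7. keep 'a'
  8. keep 'l'
Edit distance = 3
Max length = max(8, 7) = 8
Similarity = 1 - 3/8
= 0.6250


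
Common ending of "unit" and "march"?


Word 1: "unit"
Word 2: "march"
Comparing from end:
  Pos -1: 't' != 'h' (stop)
LCS = "" (length 0)


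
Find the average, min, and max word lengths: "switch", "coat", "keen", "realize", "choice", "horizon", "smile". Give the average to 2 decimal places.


Lengths: "switch"=6, "coat"=4, "keen"=4, "realize"=7, "choice"=6, "horizon"=7, "smile"=5
Sum = 39, Count = 7
Average = 39/7 = 5.57
= avg=5.57, min=4, max=7


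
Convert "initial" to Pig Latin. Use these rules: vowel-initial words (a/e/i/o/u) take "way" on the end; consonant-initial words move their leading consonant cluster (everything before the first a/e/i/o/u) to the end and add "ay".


Word: "initial"
Starts with vowel → add 'way'
Pig Latin = "initialway"


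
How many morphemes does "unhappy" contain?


Word: "unhappy"
Morphemes: un- / happy
Each morpheme carries meaning
= 2 morphemes


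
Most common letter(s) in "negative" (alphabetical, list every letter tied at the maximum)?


Word: "negative"
Letter counts:
  'a': 1
  'e': 2
  'g': 1
  'i': 1
  'n': 1
  't': 1
  'v': 1
Maximum count = 2
Most frequent = 'e' (2 times each)


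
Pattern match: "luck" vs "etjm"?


Pattern of "luck": [0, 1, 2, 3]
Pattern of "etjm": [0, 1, 2, 3]
Patterns match
Same pattern = Yes


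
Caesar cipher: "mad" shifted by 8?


Word: "mad"
Shift: 8
Each letter → (letter + shift) mod 26:
  'm' (12) + 8 = 20 → 'u'
  'a' (0) + 8 = 8 → 'i'
  'd' (3) + 8 = 11 → 'l'
Result = "uil"


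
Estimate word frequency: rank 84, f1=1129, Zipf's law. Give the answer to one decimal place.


Zipf's law: f(r) = f(1) / r
f(1) = 1129
f(84) = 1129 / 84
= 13.4 occurrences


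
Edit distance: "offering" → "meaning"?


Word 1: "offering" (length 8)
Word 2: "meaning" (length 7)
One optimal edit sequence (insert/delete/substitute each cost 1):
  1. delete 'o'  (+1)
  2. substitute 'f' -> 'm'  (+1)
  3. substitute 'f' -> 'e'  (+1)
  4. substitute 'e' -> 'a'  (+1)
  5. substitute 'r' -> 'n'  (+1)
  6. keep 'i'
  7. keep 'n'
  8. keep 'g'
Total edit operations: 5
Edit distance = 5


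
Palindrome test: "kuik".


Word: "kuik"
Reversed: "kiuk"
Forward == Backward? kuik != kiuk
Palindrome = No


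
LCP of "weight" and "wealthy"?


Word 1: "weight"
Word 2: "wealthy"
Comparing from start:
  Pos 0: 'w' == 'w'
  Pos 1: 'e' == 'e'
  Pos 2: 'i' != 'a' (stop)
LCP = "we" (length 2)


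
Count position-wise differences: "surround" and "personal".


Comparing character by character (same length = 8):
  Pos 0: 's' vs 'p' !=
  Pos 1: 'u' vs 'e' !=
  Pos 2: 'r' vs 'r' =
  Pos 3: 'r' vs 's' !=
  Pos 4: 'o' vs 'o' =
  Pos 5: 'u' vs 'n' !=
  Pos 6: 'n' vs 'a' !=
  Pos 7: 'd' vs 'l' !=
Hamming distance = 6


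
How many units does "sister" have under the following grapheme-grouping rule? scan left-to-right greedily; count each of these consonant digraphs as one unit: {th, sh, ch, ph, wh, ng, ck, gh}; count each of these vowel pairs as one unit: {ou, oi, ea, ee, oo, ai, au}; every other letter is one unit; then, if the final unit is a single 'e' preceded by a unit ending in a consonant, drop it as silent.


Word: "sister" (6 letters)
Left-to-right scan:
  1. 's' (letter)
  2. 'i' (letter)
  3. 's' (letter)
  4. 't' (letter)
  5. 'e' (letter)
  6. 'r' (letter)
Units from scan: 6
Sound units = 6 units


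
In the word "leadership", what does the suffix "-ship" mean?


Suffix: -ship
As in: leadership -> leader + -ship
Meaning = state / position


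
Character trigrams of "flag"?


Word: "flag" (length 4)
Number of trigrams = 4 - 3 + 1 = 2
  Position 0: "fla"
  Position 1: "lag"
Trigrams = "fla", "lag"


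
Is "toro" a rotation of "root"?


Word: "root", Candidate: "toro"
Method: check if candidate is substring of word+word
"rootroot" contains "toro"? No
Is rotation = No


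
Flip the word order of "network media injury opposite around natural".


Original: "network media injury opposite around natural"
Words (1..n): network | media | injury | opposite | around | natural
Reversed (n..1): natural | around | opposite | injury | media | network
Result = "natural around opposite injury media network"


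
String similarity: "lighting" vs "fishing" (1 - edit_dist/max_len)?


Word 1: "lighting" (length 8)
Word 2: "fishing" (length 7)
One optimal edit sequence:
  1. substitute 'l' -> 'f'  (+1)
  2. keep 'i'
  3. substitute 'g' -> 's'  (+1)
  4. keep 'h'
  5. delete 't'  (+1)
  6. keep 'i'
  7. keep 'n'
  8. keep 'g'
Edit distance = 3
Max length = max(8, 7) = 8
Similarity = 1 - 3/8
= 0.6250


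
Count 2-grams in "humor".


Word: "humor" (length 5)
Number of 2-grams = length - 2 + 1 = 5 - 2 + 1
= 4


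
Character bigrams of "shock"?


Word: "shock" (length 5)
Number of bigrams = 5 - 2 + 1 = 4
  Position 0: "sh"
  Position 1: "ho"
  Position 2: "oc"
  Position 3: "ck"
Bigrams = "sh", "ho", "oc", "ck"


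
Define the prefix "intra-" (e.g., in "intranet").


Prefix: intra-
As in: intranet -> intra- + net
Meaning = within


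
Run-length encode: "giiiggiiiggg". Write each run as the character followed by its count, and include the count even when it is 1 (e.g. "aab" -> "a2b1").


String: "giiiggiiiggg"
Scanning for consecutive runs:
  'g' x 1
  'i' x 3
  'g' x 2
  'i' x 3
  'g' x 3
RLE = "g1i3g2i3g3"


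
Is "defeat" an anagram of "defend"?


Word 1: "defend" → sorted: ddeefn
Word 2: "defeat" → sorted: adeeft
Same letters? ddeefn != adeeft
Anagram = No


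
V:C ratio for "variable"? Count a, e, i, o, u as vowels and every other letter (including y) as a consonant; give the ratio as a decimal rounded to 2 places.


Word: "variable"
Vowels (a,e,i,o,u): 4
Consonants: 4
Ratio = 4/4
= 1.00


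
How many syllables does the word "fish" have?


Word: "fish"
Syllable breakdown: fish
Counting: 1 part
= 1 syllable


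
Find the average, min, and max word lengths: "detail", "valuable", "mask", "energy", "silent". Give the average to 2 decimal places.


Lengths: "detail"=6, "valuable"=8, "mask"=4, "energy"=6, "silent"=6
Sum = 30, Count = 5
Average = 30/5 = 6.00
= avg=6.00, min=4, max=8


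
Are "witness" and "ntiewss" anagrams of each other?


Word 1: "witness" → sorted: einsstw
Word 2: "ntiewss" → sorted: einsstw
Same letters? einsstw == einsstw
Anagram = Yes


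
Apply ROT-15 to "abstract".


Word: "abstract"
Shift: 15
Each letter → (letter + shift) mod 26:
  'a' (0) + 15 = 15 → 'p'
  'b' (1) + 15 = 16 → 'q'
  's' (18) + 15 = 7 → 'h'
  't' (19) + 15 = 8 → 'i'
  'r' (17) + 15 = 6 → 'g'
  'a' (0) + 15 = 15 → 'p'
  'c' (2) + 15 = 17 → 'r'
  't' (19) + 15 = 8 → 'i'
Result = "pqhigpri"


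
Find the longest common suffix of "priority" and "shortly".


Word 1: "priority"
Word 2: "shortly"
Comparing from end:
  Pos -1: 'y' == 'y'
  Pos -2: 't' != 'l' (stop)
LCS = "y" (length 1)


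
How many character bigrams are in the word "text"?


Word: "text" (length 4)
Number of 2-grams = length - 2 + 1 = 4 - 2 + 1
= 3


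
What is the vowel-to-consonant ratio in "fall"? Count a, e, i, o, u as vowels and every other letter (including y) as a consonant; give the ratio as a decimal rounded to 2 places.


Word: "fall"
Vowels (a,e,i,o,u): 1
Consonants: 3
Ratio = 1/3
= 0.33


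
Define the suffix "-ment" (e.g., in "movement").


Suffix: -ment
Example: movement (move + -ment)
Meaning = result of action


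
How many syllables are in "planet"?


Word: "planet"
Syllable breakdown: plan · et
Counting: 2 parts
= 2 syllables


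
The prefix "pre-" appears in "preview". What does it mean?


Prefix: pre-
Example: preview (pre- + view)
Meaning = before


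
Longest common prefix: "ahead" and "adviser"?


Word 1: "ahead"
Word 2: "adviser"
Comparing from start:
  Pos 0: 'a' == 'a'
  Pos 1: 'h' != 'd' (stop)
LCP = "a" (length 1)


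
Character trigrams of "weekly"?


Word: "weekly" (length 6)
Number of trigrams = 6 - 3 + 1 = 4
  Position 0: "wee"
  Position 1: "eek"
  Position 2: "ekl"
  Position 3: "kly"
Trigrams = "wee", "eek", "ekl", "kly"


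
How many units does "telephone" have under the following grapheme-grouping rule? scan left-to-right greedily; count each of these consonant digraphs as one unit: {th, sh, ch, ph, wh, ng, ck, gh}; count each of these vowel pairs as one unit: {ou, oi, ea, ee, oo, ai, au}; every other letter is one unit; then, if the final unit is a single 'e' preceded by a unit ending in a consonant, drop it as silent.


Word: "telephone" (9 letters)
Left-to-right scan:
  1. 't' (letter)
  2. 'e' (letter)
  3. 'l' (letter)
  4. 'e' (letter)
  5. 'ph' (digraph)
  6. 'o' (letter)
  7. 'n' (letter)
  8. 'e' (letter)
Units from scan: 8
Final unit is 'e' after a consonant -> drop as silent (-1)
Sound units = 7 units


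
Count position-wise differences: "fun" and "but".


Comparing character by character (same length = 3):
  Pos 0: 'f' vs 'b' !=
  Pos 1: 'u' vs 'u' =
  Pos 2: 'n' vs 't' !=
Hamming distance = 2


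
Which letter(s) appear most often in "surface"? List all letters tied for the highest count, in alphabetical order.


Word: "surface"
Letter counts:
  'a': 1
  'c': 1
  'e': 1
  'f': 1
  'r': 1
  's': 1
  'u': 1
Maximum count = 1
Most frequent = 'a', 'c', 'e', 'f', 'r', 's', 'u' (1 time each)


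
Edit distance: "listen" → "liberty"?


Word 1: "listen" (length 6)
Word 2: "liberty" (length 7)
One optimal edit sequence (insert/delete/substitute each cost 1):
  1. keep 'l'
  2. keep 'i'
  3. insert 'b'  (+1)
  4. substitute 's' -> 'e'  (+1)
  5. substitute 't' -> 'r'  (+1)
  6. substitute 'e' -> 't'  (+1)
  7. substitute 'n' -> 'y'  (+1)
Total edit operations: 5
Edit distance = 5


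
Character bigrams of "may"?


Word: "may" (length 3)
Number of bigrams = 3 - 2 + 1 = 2
  Position 0: "ma"
  Position 1: "ay"
Bigrams = "ma", "ay"


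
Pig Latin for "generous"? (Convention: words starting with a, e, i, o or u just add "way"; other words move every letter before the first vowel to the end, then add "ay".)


Word: "generous"
Starts with consonant(s) → move to end, add 'ay'
Consonant cluster: "g"
Pig Latin = "enerousgay"


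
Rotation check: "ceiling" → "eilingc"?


Word: "ceiling", Candidate: "eilingc"
Method: check if candidate is substring of word+word
"ceilingceiling" contains "eilingc"? Yes
Is rotation = Yes


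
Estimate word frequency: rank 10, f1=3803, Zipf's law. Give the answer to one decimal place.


Zipf's law: f(r) = f(1) / r
f(1) = 3803
f(10) = 3803 / 10
= 380.3 occurrences


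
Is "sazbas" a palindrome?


Word: "sazbas"
Reversed: "sabzas"
Forward == Backward? sazbas != sabzas
Palindrome = No


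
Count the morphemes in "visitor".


Word: "visitor"
Morphemes: visit / -or
Each morpheme carries meaning
= 2 morphemes


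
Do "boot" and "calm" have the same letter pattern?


Pattern of "boot": [0, 1, 1, 2]
Pattern of "calm": [0, 1, 2, 3]
Patterns do not match
Same pattern = No


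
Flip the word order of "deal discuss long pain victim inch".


Original: "deal discuss long pain victim inch"
Words (1..n): deal | discuss | long | pain | victim | inch
Reversed (n..1): inch | victim | pain | long | discuss | deal
Result = "inch victim pain long discuss deal"


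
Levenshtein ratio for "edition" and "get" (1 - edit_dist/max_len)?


Word 1: "edition" (length 7)
Word 2: "get" (length 3)
One optimal edit sequence:
  1. delete 'e'  (+1)
  2. substitute 'd' -> 'g'  (+1)
  3. substitute 'i' -> 'e'  (+1)
  4. keep 't'
  5. delete 'i'  (+1)
  6. delete 'o'  (+1)
  7. delete 'n'  (+1)
Edit distance = 6
Max length = max(7, 3) = 7
Similarity = 1 - 6/7
= 0.1429


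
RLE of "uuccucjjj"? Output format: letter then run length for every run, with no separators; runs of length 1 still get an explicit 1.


String: "uuccucjjj"
Scanning for consecutive runs:
  'u' x 2
  'c' x 2
  'u' x 1
  'c' x 1
  'j' x 3
RLE = "u2c2u1c1j3"


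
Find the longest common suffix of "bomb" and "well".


Word 1: "bomb"
Word 2: "well"
Comparing from end:
  Pos -1: 'b' != 'l' (stop)
LCS = "" (length 0)


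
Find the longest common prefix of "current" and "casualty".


Word 1: "current"
Word 2: "casualty"
Comparing from start:
  Pos 0: 'c' == 'c'
  Pos 1: 'u' != 'a' (stop)
LCP = "c" (length 1)


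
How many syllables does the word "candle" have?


Word: "candle"
Syllable breakdown: can | dle
Counting: 2 parts
= 2 syllables


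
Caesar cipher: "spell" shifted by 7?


Word: "spell"
Shift: 7
Each letter → (letter + shift) mod 26:
  's' (18) + 7 = 25 → 'z'
  'p' (15) + 7 = 22 → 'w'
  'e' (4) + 7 = 11 → 'l'
  'l' (11) + 7 = 18 → 's'
  'l' (11) + 7 = 18 → 's'
Result = "zwlss"


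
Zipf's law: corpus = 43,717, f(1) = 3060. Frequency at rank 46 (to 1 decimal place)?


Zipf's law: f(r) = f(1) / r
f(1) = 3060
f(46) = 3060 / 46
= 66.5 occurrences


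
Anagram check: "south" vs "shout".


Word 1: "south" → sorted: hostu
Word 2: "shout" → sorted: hostu
Same letters? hostu == hostu
Anagram = Yes


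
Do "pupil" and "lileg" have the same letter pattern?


Pattern of "pupil": [0, 1, 0, 2, 3]
Pattern of "lileg": [0, 1, 0, 2, 3]
Patterns match
Same pattern = Yes


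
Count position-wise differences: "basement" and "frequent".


Comparing character by character (same length = 8):
  Pos 0: 'b' vs 'f' !=
  Pos 1: 'a' vs 'r' !=
  Pos 2: 's' vs 'e' !=
  Pos 3: 'e' vs 'q' !=
  Pos 4: 'm' vs 'u' !=
  Pos 5: 'e' vs 'e' =
  Pos 6: 'n' vs 'n' =
  Pos 7: 't' vs 't' =
Hamming distance = 5


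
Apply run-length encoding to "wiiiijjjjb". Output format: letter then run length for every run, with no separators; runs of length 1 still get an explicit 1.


String: "wiiiijjjjb"
Scanning for consecutive runs:
  'w' x 1
  'i' x 4
  'j' x 4
  'b' x 1
RLE = "w1i4j4b1"


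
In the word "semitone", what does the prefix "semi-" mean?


Prefix: semi-
Example: semitone = semi- + tone
Meaning = half


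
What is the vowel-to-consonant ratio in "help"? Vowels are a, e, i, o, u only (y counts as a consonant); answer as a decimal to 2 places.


Word: "help"
Vowels (a,e,i,o,u): 1
Consonants: 3
Ratio = 1/3
= 0.33


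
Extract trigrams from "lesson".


Word: "lesson" (length 6)
Number of trigrams = 6 - 3 + 1 = 4
  Position 0: "les"
  Position 1: "ess"
  Position 2: "sso"
  Position 3: "son"
Trigrams = "les", "ess", "sso", "son"


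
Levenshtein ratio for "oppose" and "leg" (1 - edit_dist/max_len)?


Word 1: "oppose" (length 6)
Word 2: "leg" (length 3)
One optimal edit sequence:
  1. delete 'o'  (+1)
  2. delete 'p'  (+1)
  3. delete 'p'  (+1)
  4. substitute 'o' -> 'l'  (+1)
  5. substitute 's' -> 'e'  (+1)
  6. substitute 'e' -> 'g'  (+1)
Edit distance = 6
Max length = max(6, 3) = 6
Similarity = 1 - 6/6
= 0.0000


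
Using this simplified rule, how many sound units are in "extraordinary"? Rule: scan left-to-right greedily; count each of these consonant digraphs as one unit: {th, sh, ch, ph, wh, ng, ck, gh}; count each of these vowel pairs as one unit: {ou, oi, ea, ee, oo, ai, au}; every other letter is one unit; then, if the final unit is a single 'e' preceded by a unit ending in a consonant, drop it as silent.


Word: "extraordinary" (13 letters)
Left-to-right scan:
  [1] 'e' (letter)
  [2] 'x' (letter)
  [3] 't' (letter)
  [4] 'r' (letter)
  [5] 'a' (letter)
  [6] 'o' (letter)
  [7] 'r' (letter)
  [8] 'd' (letter)
  [9] 'i' (letter)
  [10] 'n' (letter)
  [11] 'a' (letter)
  [12] 'r' (letter)
  [13] 'y' (letter)
Units from scan: 13
Sound units = 13 units


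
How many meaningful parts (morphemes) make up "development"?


Word: "development"
Morphemes: develop | -ment
Each morpheme carries meaning
= 2 morphemes


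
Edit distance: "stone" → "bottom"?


Word 1: "stone" (length 5)
Word 2: "bottom" (length 6)
One optimal edit sequence (insert/delete/substitute each cost 1):
  1. insert 'b'  (+1)
  2. substitute 's' -> 'o'  (+1)
  3. keep 't'
  4. substitute 'o' -> 't'  (+1)
  5. substitute 'n' -> 'o'  (+1)
  6. substitute 'e' -> 'm'  (+1)
Total edit operations: 5
Edit distance = 5


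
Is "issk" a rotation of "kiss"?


Word: "kiss", Candidate: "issk"
Method: check if candidate is substring of word+word
"kisskiss" contains "issk"? Yes
Is rotation = Yes


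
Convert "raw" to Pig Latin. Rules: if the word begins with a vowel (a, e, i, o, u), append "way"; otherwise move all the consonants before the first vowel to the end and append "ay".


Word: "raw"
Starts with consonant(s) → move to end, add 'ay'
Consonant cluster: "r"
Pig Latin = "awray"


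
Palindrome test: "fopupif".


Word: "fopupif"
Reversed: "fipupof"
Forward == Backward? fopupif != fipupof
Palindrome = No


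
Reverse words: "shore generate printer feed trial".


Original: "shore generate printer feed trial"
Words (1..n): shore | generate | printer | feed | trial
Reversed (n..1): trial | feed | printer | generate | shore
Result = "trial feed printer generate shore"


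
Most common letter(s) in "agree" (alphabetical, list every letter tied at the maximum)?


Word: "agree"
Letter counts:
  'a': 1
  'e': 2
  'g': 1
  'r': 1
Maximum count = 2
Most frequent = 'e' (2 times each)


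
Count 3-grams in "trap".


Word: "trap" (length 4)
Number of 3-grams = length - 3 + 1 = 4 - 3 + 1
= 2


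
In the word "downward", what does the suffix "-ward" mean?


Suffix: -ward
Example: downward = down + -ward
Meaning = in the direction of


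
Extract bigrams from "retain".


Word: "retain" (length 6)
Number of bigrams = 6 - 2 + 1 = 5
  Position 0: "re"
  Position 1: "et"
  Position 2: "ta"
  Position 3: "ai"
  Position 4: "in"
Bigrams = "re", "et", "ta", "ai", "in"


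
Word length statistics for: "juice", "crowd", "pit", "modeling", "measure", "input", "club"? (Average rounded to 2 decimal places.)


Lengths: "juice"=5, "crowd"=5, "pit"=3, "modeling"=8, "measure"=7, "input"=5, "club"=4
Sum = 37, Count = 7
Average = 37/7 = 5.29
= avg=5.29, min=3, max=8


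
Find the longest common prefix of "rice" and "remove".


Word 1: "rice"
Word 2: "remove"
Comparing from start:
  Pos 0: 'r' == 'r'
  Pos 1: 'i' != 'e' (stop)
LCP = "r" (length 1)


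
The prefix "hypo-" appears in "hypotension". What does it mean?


Prefix: hypo-
Example: hypotension (hypo- + tension)
Meaning = under / below normal


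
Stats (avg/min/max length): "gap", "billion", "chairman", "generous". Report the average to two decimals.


Lengths: "gap"=3, "billion"=7, "chairman"=8, "generous"=8
Sum = 26, Count = 4
Average = 26/4 = 6.50
= avg=6.50, min=3, max=8


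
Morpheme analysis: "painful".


Word: "painful"
Morphemes: pain + -ful
Each morpheme carries meaning
= 2 morphemes


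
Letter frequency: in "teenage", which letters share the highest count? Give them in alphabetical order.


Word: "teenage"
Letter counts:
  'a': 1
  'e': 3
  'g': 1
  'n': 1
  't': 1
Maximum count = 3
Most frequent = 'e' (3 times each)


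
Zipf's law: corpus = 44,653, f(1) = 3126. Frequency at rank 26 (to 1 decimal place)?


Zipf's law: f(r) = f(1) / r
f(1) = 3126
f(26) = 3126 / 26
= 120.2 occurrences


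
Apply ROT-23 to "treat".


Word: "treat"
Shift: 23
Each letter → (letter + shift) mod 26:
  't' (19) + 23 = 16 → 'q'
  'r' (17) + 23 = 14 → 'o'
  'e' (4) + 23 = 1 → 'b'
  'a' (0) + 23 = 23 → 'x'
  't' (19) + 23 = 16 → 'q'
Result = "qobxq"


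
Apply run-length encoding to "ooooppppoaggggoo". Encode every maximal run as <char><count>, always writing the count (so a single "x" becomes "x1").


String: "ooooppppoaggggoo"
Scanning for consecutive runs:
  'o' x 4
  'p' x 4
  'o' x 1
  'a' x 1
  'g' x 4
  'o' x 2
RLE = "o4p4o1a1g4o2"


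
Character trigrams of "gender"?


Word: "gender" (length 6)
Number of trigrams = 6 - 3 + 1 = 4
  Position 0: "gen"
  Position 1: "end"
  Position 2: "nde"
  Position 3: "der"
Trigrams = "gen", "end", "nde", "der"


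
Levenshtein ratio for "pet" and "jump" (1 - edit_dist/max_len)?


Word 1: "pet" (length 3)
Word 2: "jump" (length 4)
One optimal edit sequence:
  1. insert 'j'  (+1)
  2. substitute 'p' -> 'u'  (+1)
  3. substitute 'e' -> 'm'  (+1)
  4. substitute 't' -> 'p'  (+1)
Edit distance = 4
Max length = max(3, 4) = 4
Similarity = 1 - 4/4
= 0.0000


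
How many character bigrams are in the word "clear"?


Word: "clear" (length 5)
Number of 2-grams = length - 2 + 1 = 5 - 2 + 1
= 4


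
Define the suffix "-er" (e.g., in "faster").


Suffix: -er
Example: faster = fast + -er
Meaning = one who / more


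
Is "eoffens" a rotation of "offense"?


Word: "offense", Candidate: "eoffens"
Method: check if candidate is substring of word+word
"offenseoffense" contains "eoffens"? Yes
Is rotation = Yes


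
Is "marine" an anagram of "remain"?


Word 1: "remain" → sorted: aeimnr
Word 2: "marine" → sorted: aeimnr
Same letters? aeimnr == aeimnr
Anagram = Yes


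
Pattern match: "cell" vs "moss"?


Pattern of "cell": [0, 1, 2, 2]
Pattern of "moss": [0, 1, 2, 2]
Patterns match
Same pattern = Yes


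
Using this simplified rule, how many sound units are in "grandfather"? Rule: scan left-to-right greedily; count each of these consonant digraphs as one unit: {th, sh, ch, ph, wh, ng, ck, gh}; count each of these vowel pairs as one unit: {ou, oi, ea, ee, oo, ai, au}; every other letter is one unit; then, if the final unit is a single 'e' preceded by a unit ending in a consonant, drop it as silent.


Word: "grandfather" (11 letters)
Left-to-right scan:
  (1) 'g' (letter)
  (2) 'r' (letter)
  (3) 'a' (letter)
  (4) 'n' (letter)
  (5) 'd' (letter)
  (6) 'f' (letter)
  (7) 'a' (letter)
  (8) 'th' (digraph)
  (9) 'e' (letter)
  (10) 'r' (letter)
Units from scan: 10
Sound units = 10 units


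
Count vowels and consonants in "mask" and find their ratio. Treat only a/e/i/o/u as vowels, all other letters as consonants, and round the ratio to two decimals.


Word: "mask"
Vowels (a,e,i,o,u): 1
Consonants: 3
Ratio = 1/3
= 0.33


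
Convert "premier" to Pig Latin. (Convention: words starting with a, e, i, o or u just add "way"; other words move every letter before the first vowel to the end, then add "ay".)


Word: "premier"
Starts with consonant(s) → move to end, add 'ay'
Consonant cluster: "pr"
Pig Latin = "emierpray"


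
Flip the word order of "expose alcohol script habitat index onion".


Original: "expose alcohol script habitat index onion"
Words (1..n): expose | alcohol | script | habitat | index | onion
Reversed (n..1): onion | index | habitat | script | alcohol | expose
Result = "onion index habitat script alcohol expose"


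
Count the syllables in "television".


Word: "television"
Syllable breakdown: tel | e | vi | sion
Counting: 4 parts
= 4 syllables


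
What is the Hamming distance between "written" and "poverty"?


Comparing character by character (same length = 7):
  Pos 0: 'w' vs 'p' !=
  Pos 1: 'r' vs 'o' !=
  Pos 2: 'i' vs 'v' !=
  Pos 3: 't' vs 'e' !=
  Pos 4: 't' vs 'r' !=
  Pos 5: 'e' vs 't' !=
  Pos 6: 'n' vs 'y' !=
Hamming distance = 7


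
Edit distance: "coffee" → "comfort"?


Word 1: "coffee" (length 6)
Word 2: "comfort" (length 7)
One optimal edit sequence (insert/delete/substitute each cost 1):
  1. keep 'c'
  2. keep 'o'
  3. insert 'm'  (+1)
  4. keep 'f'
  5. substitute 'f' -> 'o'  (+1)
  6. substitute 'e' -> 'r'  (+1)
  7. substitute 'e' -> 't'  (+1)
Total edit operations: 4
Edit distance = 4


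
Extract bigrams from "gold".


Word: "gold" (length 4)
Number of bigrams = 4 - 2 + 1 = 3
  Position 0: "go"
  Position 1: "ol"
  Position 2: "ld"
Bigrams = "go", "ol", "ld"


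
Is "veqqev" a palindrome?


Word: "veqqev"
Reversed: "veqqev"
Forward == Backward? veqqev == veqqev
Palindrome = Yes


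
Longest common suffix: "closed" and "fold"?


Word 1: "closed"
Word 2: "fold"
Comparing from end:
  Pos -1: 'd' == 'd'
  Pos -2: 'e' != 'l' (stop)
LCS = "d" (length 1)


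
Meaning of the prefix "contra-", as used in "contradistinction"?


Prefix: contra-
Example: contradistinction = contra- + distinction
Meaning = against


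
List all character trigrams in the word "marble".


Word: "marble" (length 6)
Number of trigrams = 6 - 3 + 1 = 4
  Position 0: "mar"
  Position 1: "arb"
  Position 2: "rbl"
  Position 3: "ble"
Trigrams = "mar", "arb", "rbl", "ble"


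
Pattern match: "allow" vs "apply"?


Pattern of "allow": [0, 1, 1, 2, 3]
Pattern of "apply": [0, 1, 1, 2, 3]
Patterns match
Same pattern = Yes


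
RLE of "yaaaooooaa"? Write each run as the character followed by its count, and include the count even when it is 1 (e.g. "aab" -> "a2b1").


String: "yaaaooooaa"
Scanning for consecutive runs:
  'y' x 1
  'a' x 3
  'o' x 4
  'a' x 2
RLE = "y1a3o4a2"


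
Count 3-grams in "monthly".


Word: "monthly" (length 7)
Number of 3-grams = length - 3 + 1 = 7 - 3 + 1
= 5


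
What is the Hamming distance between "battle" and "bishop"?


Comparing character by character (same length = 6):
  Pos 0: 'b' vs 'b' =
  Pos 1: 'a' vs 'i' !=
  Pos 2: 't' vs 's' !=
  Pos 3: 't' vs 'h' !=
  Pos 4: 'l' vs 'o' !=
  Pos 5: 'e' vs 'p' !=
Hamming distance = 5


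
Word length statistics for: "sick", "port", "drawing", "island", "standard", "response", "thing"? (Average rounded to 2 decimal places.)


Lengths: "sick"=4, "port"=4, "drawing"=7, "island"=6, "standard"=8, "response"=8, "thing"=5
Sum = 42, Count = 7
Average = 42/7 = 6.00
= avg=6.00, min=4, max=8


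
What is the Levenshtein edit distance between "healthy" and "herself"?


Word 1: "healthy" (length 7)
Word 2: "herself" (length 7)
One optimal edit sequence (insert/delete/substitute each cost 1):
  1. keep 'h'
  2. keep 'e'
  3. substitute 'a' -> 'r'  (+1)
  4. substitute 'l' -> 's'  (+1)
  5. substitute 't' -> 'e'  (+1)
  6. substitute 'h' -> 'l'  (+1)
  7. substitute 'y' -> 'f'  (+1)
Total edit operations: 5
Edit distance = 5


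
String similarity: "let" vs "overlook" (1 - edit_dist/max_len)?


Word 1: "let" (length 3)
Word 2: "overlook" (length 8)
One optimal edit sequence:
  1. insert 'o'  (+1)
  2. insert 'v'  (+1)
  3. insert 'e'  (+1)
  4. insert 'r'  (+1)
  5. keep 'l'
  6. insert 'o'  (+1)
  7. substitute 'e' -> 'o'  (+1)
  8. substitute 't' -> 'k'  (+1)
Edit distance = 7
Max length = max(3, 8) = 8
Similarity = 1 - 7/8
= 0.1250


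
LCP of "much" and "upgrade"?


Word 1: "much"
Word 2: "upgrade"
Comparing from start:
  Pos 0: 'm' != 'u' (stop)
LCP = "" (length 0)


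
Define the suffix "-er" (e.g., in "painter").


Suffix: -er
As in: painter -> paint + -er
Meaning = one who / more


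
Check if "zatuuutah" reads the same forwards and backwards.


Word: "zatuuutah"
Reversed: "hatuuutaz"
Forward == Backward? zatuuutah != hatuuutaz
Palindrome = No


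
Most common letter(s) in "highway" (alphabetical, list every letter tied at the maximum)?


Word: "highway"
Letter counts:
  'a': 1
  'g': 1
  'h': 2
  'i': 1
  'w': 1
  'y': 1
Maximum count = 2
Most frequent = 'h' (2 times each)


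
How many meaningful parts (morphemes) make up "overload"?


Word: "overload"
Morphemes: over- + load
Each morpheme carries meaning
= 2 morphemes


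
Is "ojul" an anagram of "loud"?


Word 1: "loud" → sorted: dlou
Word 2: "ojul" → sorted: jlou
Same letters? dlou != jlou
Anagram = No


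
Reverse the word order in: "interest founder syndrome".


Original: "interest founder syndrome"
Words (1..n): interest | founder | syndrome
Reversed (n..1): syndrome | founder | interest
Result = "syndrome founder interest"


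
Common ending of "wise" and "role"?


Word 1: "wise"
Word 2: "role"
Comparing from end:
  Pos -1: 'e' == 'e'
  Pos -2: 's' != 'l' (stop)
LCS = "e" (length 1)


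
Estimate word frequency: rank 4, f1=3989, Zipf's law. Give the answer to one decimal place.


Zipf's law: f(r) = f(1) / r
f(1) = 3989
f(4) = 3989 / 4
= 997.3 occurrences


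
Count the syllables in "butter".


Word: "butter"
Syllable breakdown: but-ter
Counting: 2 parts
= 2 syllables


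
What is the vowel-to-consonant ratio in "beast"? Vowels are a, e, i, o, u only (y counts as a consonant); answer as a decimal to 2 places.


Word: "beast"
Vowels (a,e,i,o,u): 2
Consonants: 3
Ratio = 2/3
= 0.67


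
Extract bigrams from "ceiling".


Word: "ceiling" (length 7)
Number of bigrams = 7 - 2 + 1 = 6
  Position 0: "ce"
  Position 1: "ei"
  Position 2: "il"
  Position 3: "li"
  Position 4: "in"
  Position 5: "ng"
Bigrams = "ce", "ei", "il", "li", "in", "ng"


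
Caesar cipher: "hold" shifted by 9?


Word: "hold"
Shift: 9
Each letter → (letter + shift) mod 26:
  'h' (7) + 9 = 16 → 'q'
  'o' (14) + 9 = 23 → 'x'
  'l' (11) + 9 = 20 → 'u'
  'd' (3) + 9 = 12 → 'm'
Result = "qxum"


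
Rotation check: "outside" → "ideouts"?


Word: "outside", Candidate: "ideouts"
Method: check if candidate is substring of word+word
"outsideoutside" contains "ideouts"? Yes
Is rotation = Yes


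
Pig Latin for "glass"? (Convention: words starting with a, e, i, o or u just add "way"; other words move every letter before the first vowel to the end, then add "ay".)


Word: "glass"
Starts with consonant(s) → move to end, add 'ay'
Consonant cluster: "gl"
Pig Latin = "assglay"


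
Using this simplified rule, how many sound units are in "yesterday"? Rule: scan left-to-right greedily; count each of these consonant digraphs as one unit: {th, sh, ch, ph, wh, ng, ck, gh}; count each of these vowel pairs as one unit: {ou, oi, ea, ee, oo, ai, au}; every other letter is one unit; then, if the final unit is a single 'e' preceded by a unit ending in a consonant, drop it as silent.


Word: "yesterday" (9 letters)
Left-to-right scan:
  [1] 'y' (letter)
  [2] 'e' (letter)
  [3] 's' (letter)
  [4] 't' (letter)
  [5] 'e' (letter)
  [6] 'r' (letter)
  [7] 'd' (letter)
  [8] 'a' (letter)
  [9] 'y' (letter)
Units from scan: 9
Sound units = 9 units


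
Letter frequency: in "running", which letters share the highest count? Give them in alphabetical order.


Word: "running"
Letter counts:
  'g': 1
  'i': 1
  'n': 3
  'r': 1
  'u': 1
Maximum count = 3
Most frequent = 'n' (3 times each)


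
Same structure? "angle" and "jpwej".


Pattern of "angle": [0, 1, 2, 3, 4]
Pattern of "jpwej": [0, 1, 2, 3, 0]
Patterns do not match
Same pattern = No


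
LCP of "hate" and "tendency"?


Word 1: "hate"
Word 2: "tendency"
Comparing from start:
  Pos 0: 'h' != 't' (stop)
LCP = "" (length 0)


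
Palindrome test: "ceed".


Word: "ceed"
Reversed: "deec"
Forward == Backward? ceed != deec
Palindrome = No


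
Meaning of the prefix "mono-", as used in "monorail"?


Prefix: mono-
As in: monorail -> mono- + rail
Meaning = one


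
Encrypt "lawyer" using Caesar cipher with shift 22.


Word: "lawyer"
Shift: 22
Each letter → (letter + shift) mod 26:
  'l' (11) + 22 = 7 → 'h'
  'a' (0) + 22 = 22 → 'w'
  'w' (22) + 22 = 18 → 's'
  'y' (24) + 22 = 20 → 'u'
  'e' (4) + 22 = 0 → 'a'
  'r' (17) + 22 = 13 → 'n'
Result = "hwsuan"


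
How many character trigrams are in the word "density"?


Word: "density" (length 7)
Number of 3-grams = length - 3 + 1 = 7 - 3 + 1
= 5


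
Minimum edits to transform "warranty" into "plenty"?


Word 1: "warranty" (length 8)
Word 2: "plenty" (length 6)
One optimal edit sequence (insert/delete/substitute each cost 1):
  1. delete 'w'  (+1)
  2. delete 'a'  (+1)
  3. substitute 'r' -> 'p'  (+1)
  4. substitute 'r' -> 'l'  (+1)
  5. substitute 'a' -> 'e'  (+1)
  6. keep 'n'
  7. keep 't'
  8. keep 'y'
Total edit operations: 5
Edit distance = 5
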